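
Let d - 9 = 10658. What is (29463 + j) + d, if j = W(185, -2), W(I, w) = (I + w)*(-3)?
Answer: 39581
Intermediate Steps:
d = 10667 (d = 9 + 10658 = 10667)
W(I, w) = -3*I - 3*w
j = -549 (j = -3*185 - 3*(-2) = -555 + 6 = -549)
(29463 + j) + d = (29463 - 549) + 10667 = 28914 + 10667 = 39581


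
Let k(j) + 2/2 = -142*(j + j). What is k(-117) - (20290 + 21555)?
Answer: -8618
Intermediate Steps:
k(j) = -1 - 284*j (k(j) = -1 - 142*(j + j) = -1 - 284*j)
k(-117) - (20290 + 21555) = (-1 - 284*(-117)) - (20290 + 21555) = (-1 + 33228) - 1*41845 = 33227 - 41845 = -8618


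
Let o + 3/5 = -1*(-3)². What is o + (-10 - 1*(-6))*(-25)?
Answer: 452/5 ≈ 90.400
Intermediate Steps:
o = -48/5 (o = -⅗ - 1*(-3)² = -⅗ - 1*9 = -⅗ - 9 = -48/5 ≈ -9.6000)
o + (-10 - 1*(-6))*(-25) = -48/5 + (-10 - 1*(-6))*(-25) = -48/5 + (-10 + 6)*(-25) = -48/5 - 4*(-25) = -48/5 + 100 = 452/5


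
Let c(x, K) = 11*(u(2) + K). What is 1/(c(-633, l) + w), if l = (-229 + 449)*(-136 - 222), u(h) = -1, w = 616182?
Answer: -1/250189 ≈ -3.9970e-6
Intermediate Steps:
l = -78760 (l = 220*(-358) = -78760)
c(x, K) = -11 + 11*K (c(x, K) = 11*(-1 + K) = -11 + 11*K)
1/(c(-633, l) + w) = 1/((-11 + 11*(-78760)) + 616182) = 1/((-11 - 866360) + 616182) = 1/(-866371 + 616182) = 1/(-250189) = -1/250189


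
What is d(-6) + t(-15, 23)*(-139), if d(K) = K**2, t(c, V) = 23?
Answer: -3161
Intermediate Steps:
d(-6) + t(-15, 23)*(-139) = (-6)**2 + 23*(-139) = 36 - 3197 = -3161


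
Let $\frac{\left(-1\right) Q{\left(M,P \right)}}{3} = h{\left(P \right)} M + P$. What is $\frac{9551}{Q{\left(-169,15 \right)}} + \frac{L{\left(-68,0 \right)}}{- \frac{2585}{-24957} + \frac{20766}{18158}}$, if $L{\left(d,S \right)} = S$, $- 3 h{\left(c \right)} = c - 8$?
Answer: $- \frac{9551}{1228} \approx -7.7777$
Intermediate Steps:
$h{\left(c \right)} = \frac{8}{3} - \frac{c}{3}$ ($h{\left(c \right)} = - \frac{c - 8}{3} = - \frac{-8 + c}{3} = \frac{8}{3} - \frac{c}{3}$)
$Q{\left(M,P \right)} = - 3 P - 3 M \left(\frac{8}{3} - \frac{P}{3}\right)$ ($Q{\left(M,P \right)} = - 3 \left(\left(\frac{8}{3} - \frac{P}{3}\right) M + P\right) = - 3 \left(M \left(\frac{8}{3} - \frac{P}{3}\right) + P\right) = - 3 \left(P + M \left(\frac{8}{3} - \frac{P}{3}\right)\right) = - 3 P - 3 M \left(\frac{8}{3} - \frac{P}{3}\right)$)
$\frac{9551}{Q{\left(-169,15 \right)}} + \frac{L{\left(-68,0 \right)}}{- \frac{2585}{-24957} + \frac{20766}{18158}} = \frac{9551}{\left(-3\right) 15 - 169 \left(-8 + 15\right)} + \frac{0}{- \frac{2585}{-24957} + \frac{20766}{18158}} = \frac{9551}{-45 - 1183} + \frac{0}{\left(-2585\right) \left(- \frac{1}{24957}\right) + 20766 \cdot \frac{1}{18158}} = \frac{9551}{-45 - 1183} + \frac{0}{\frac{55}{531} + \frac{10383}{9079}} = \frac{9551}{-1228} + \frac{0}{\frac{6012718}{4820949}} = 9551 \left(- \frac{1}{1228}\right) + 0 \cdot \frac{4820949}{6012718} = - \frac{9551}{1228} + 0 = - \frac{9551}{1228}$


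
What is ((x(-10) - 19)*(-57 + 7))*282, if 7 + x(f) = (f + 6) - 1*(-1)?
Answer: 408900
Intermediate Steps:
x(f) = f (x(f) = -7 + ((f + 6) - 1*(-1)) = -7 + ((6 + f) + 1) = -7 + (7 + f) = f)
((x(-10) - 19)*(-57 + 7))*282 = ((-10 - 19)*(-57 + 7))*282 = -29*(-50)*282 = 1450*282 = 408900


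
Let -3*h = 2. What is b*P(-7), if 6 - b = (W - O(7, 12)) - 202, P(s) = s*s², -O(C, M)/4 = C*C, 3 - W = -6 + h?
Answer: -2401/3 ≈ -800.33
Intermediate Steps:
h = -⅔ (h = -⅓*2 = -⅔ ≈ -0.66667)
W = 29/3 (W = 3 - (-6 - ⅔) = 3 - 1*(-20/3) = 3 + 20/3 = 29/3 ≈ 9.6667)
O(C, M) = -4*C² (O(C, M) = -4*C*C = -4*C²)
P(s) = s³
b = 7/3 (b = 6 - ((29/3 - (-4)*7²) - 202) = 6 - ((29/3 - (-4)*49) - 202) = 6 - ((29/3 - 1*(-196)) - 202) = 6 - ((29/3 + 196) - 202) = 6 - (617/3 - 202) = 6 - 1*11/3 = 6 - 11/3 = 7/3 ≈ 2.3333)
b*P(-7) = (7/3)*(-7)³ = (7/3)*(-343) = -2401/3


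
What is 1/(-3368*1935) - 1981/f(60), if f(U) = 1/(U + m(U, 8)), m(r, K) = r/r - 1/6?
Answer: -785378741701/6517080 ≈ -1.2051e+5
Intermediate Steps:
m(r, K) = ⅚ (m(r, K) = 1 - 1*⅙ = 1 - ⅙ = ⅚)
f(U) = 1/(⅚ + U) (f(U) = 1/(U + ⅚) = 1/(⅚ + U))
1/(-3368*1935) - 1981/f(60) = 1/(-3368*1935) - 1981/(6/(5 + 6*60)) = -1/3368*1/1935 - 1981/(6/(5 + 360)) = -1/6517080 - 1981/(6/365) = -1/6517080 - 1981/(6*(1/365)) = -1/6517080 - 1981/6/365 = -1/6517080 - 1981*365/6 = -1/6517080 - 723065/6 = -785378741701/6517080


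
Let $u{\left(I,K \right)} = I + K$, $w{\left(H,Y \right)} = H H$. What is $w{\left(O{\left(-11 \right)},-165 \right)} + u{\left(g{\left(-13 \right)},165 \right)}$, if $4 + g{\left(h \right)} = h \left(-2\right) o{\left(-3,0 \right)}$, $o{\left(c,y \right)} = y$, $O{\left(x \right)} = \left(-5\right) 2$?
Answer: $261$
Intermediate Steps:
$O{\left(x \right)} = -10$
$w{\left(H,Y \right)} = H^{2}$
$g{\left(h \right)} = -4$ ($g{\left(h \right)} = -4 + h \left(-2\right) 0 = -4 + - 2 h 0 = -4 + 0 = -4$)
$w{\left(O{\left(-11 \right)},-165 \right)} + u{\left(g{\left(-13 \right)},165 \right)} = \left(-10\right)^{2} + \left(-4 + 165\right) = 100 + 161 = 261$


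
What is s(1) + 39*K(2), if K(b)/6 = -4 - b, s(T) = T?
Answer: -1403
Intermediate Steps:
K(b) = -24 - 6*b (K(b) = 6*(-4 - b) = -24 - 6*b)
s(1) + 39*K(2) = 1 + 39*(-24 - 6*2) = 1 + 39*(-24 - 12) = 1 + 39*(-36) = 1 - 1404 = -1403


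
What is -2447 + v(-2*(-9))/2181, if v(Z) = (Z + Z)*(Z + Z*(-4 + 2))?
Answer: -1779185/727 ≈ -2447.3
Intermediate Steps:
v(Z) = -2*Z² (v(Z) = (2*Z)*(Z + Z*(-2)) = (2*Z)*(Z - 2*Z) = (2*Z)*(-Z) = -2*Z²)
-2447 + v(-2*(-9))/2181 = -2447 - 2*(-2*(-9))²/2181 = -2447 - 2*18²*(1/2181) = -2447 - 2*324*(1/2181) = -2447 - 648*1/2181 = -2447 - 216/727 = -1779185/727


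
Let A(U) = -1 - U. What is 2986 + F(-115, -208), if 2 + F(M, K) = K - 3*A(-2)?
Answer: 2773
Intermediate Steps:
F(M, K) = -5 + K (F(M, K) = -2 + (K - 3*(-1 - 1*(-2))) = -2 + (K - 3*(-1 + 2)) = -2 + (K - 3*1) = -2 + (K - 3) = -2 + (-3 + K) = -5 + K)
2986 + F(-115, -208) = 2986 + (-5 - 208) = 2986 - 213 = 2773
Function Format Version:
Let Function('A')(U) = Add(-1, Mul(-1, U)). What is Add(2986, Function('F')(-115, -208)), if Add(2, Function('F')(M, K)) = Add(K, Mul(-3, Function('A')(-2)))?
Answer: 2773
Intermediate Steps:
Function('F')(M, K) = Add(-5, K) (Function('F')(M, K) = Add(-2, Add(K, Mul(-3, Add(-1, Mul(-1, -2))))) = Add(-2, Add(K, Mul(-3, Add(-1, 2)))) = Add(-2, Add(K, Mul(-3, 1))) = Add(-2, Add(K, -3)) = Add(-2, Add(-3, K)) = Add(-5, K))
Add(2986, Function('F')(-115, -208)) = Add(2986, Add(-5, -208)) = Add(2986, -213) = 2773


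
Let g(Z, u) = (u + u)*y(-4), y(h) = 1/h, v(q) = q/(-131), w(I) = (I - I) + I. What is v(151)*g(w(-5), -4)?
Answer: -302/131 ≈ -2.3053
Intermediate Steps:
w(I) = I (w(I) = 0 + I = I)
v(q) = -q/131 (v(q) = q*(-1/131) = -q/131)
g(Z, u) = -u/2 (g(Z, u) = (u + u)/(-4) = (2*u)*(-¼) = -u/2)
v(151)*g(w(-5), -4) = (-1/131*151)*(-½*(-4)) = -151/131*2 = -302/131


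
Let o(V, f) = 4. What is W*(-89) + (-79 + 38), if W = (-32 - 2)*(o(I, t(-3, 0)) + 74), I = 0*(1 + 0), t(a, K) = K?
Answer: 235987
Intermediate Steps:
I = 0 (I = 0*1 = 0)
W = -2652 (W = (-32 - 2)*(4 + 74) = -34*78 = -2652)
W*(-89) + (-79 + 38) = -2652*(-89) + (-79 + 38) = 236028 - 41 = 235987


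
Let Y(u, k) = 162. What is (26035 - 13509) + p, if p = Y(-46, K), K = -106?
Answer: 12688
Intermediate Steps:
p = 162
(26035 - 13509) + p = (26035 - 13509) + 162 = 12526 + 162 = 12688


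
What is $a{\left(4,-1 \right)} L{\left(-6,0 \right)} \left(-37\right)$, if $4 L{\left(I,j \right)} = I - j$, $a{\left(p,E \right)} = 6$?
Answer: $333$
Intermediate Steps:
$L{\left(I,j \right)} = - \frac{j}{4} + \frac{I}{4}$ ($L{\left(I,j \right)} = \frac{I - j}{4} = - \frac{j}{4} + \frac{I}{4}$)
$a{\left(4,-1 \right)} L{\left(-6,0 \right)} \left(-37\right) = 6 \left(\left(- \frac{1}{4}\right) 0 + \frac{1}{4} \left(-6\right)\right) \left(-37\right) = 6 \left(0 - \frac{3}{2}\right) \left(-37\right) = 6 \left(- \frac{3}{2}\right) \left(-37\right) = \left(-9\right) \left(-37\right) = 333$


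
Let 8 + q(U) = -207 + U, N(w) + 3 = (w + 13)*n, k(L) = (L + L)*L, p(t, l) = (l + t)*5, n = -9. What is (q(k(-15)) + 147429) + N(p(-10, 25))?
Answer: 146869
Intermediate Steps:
p(t, l) = 5*l + 5*t
k(L) = 2*L² (k(L) = (2*L)*L = 2*L²)
N(w) = -120 - 9*w (N(w) = -3 + (w + 13)*(-9) = -3 + (13 + w)*(-9) = -3 + (-117 - 9*w) = -120 - 9*w)
q(U) = -215 + U (q(U) = -8 + (-207 + U) = -215 + U)
(q(k(-15)) + 147429) + N(p(-10, 25)) = ((-215 + 2*(-15)²) + 147429) + (-120 - 9*(5*25 + 5*(-10))) = ((-215 + 2*225) + 147429) + (-120 - 9*(125 - 50)) = ((-215 + 450) + 147429) + (-120 - 9*75) = (235 + 147429) + (-120 - 675) = 147664 - 795 = 146869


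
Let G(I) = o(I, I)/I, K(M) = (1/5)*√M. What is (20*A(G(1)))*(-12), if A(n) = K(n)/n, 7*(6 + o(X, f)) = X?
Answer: 48*I*√287/41 ≈ 19.833*I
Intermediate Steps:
o(X, f) = -6 + X/7
K(M) = √M/5 (K(M) = (1*(⅕))*√M = √M/5)
G(I) = (-6 + I/7)/I
A(n) = 1/(5*√n) (A(n) = (√n/5)/n = 1/(5*√n))
(20*A(G(1)))*(-12) = (20*(1/(5*√((⅐)*(-42 + 1)/1))))*(-12) = (20*(1/(5*√((⅐)*1*(-41)))))*(-12) = (20*(1/(5*√(-41/7))))*(-12) = (20*((-I*√287/41)/5))*(-12) = (20*(-I*√287/205))*(-12) = -4*I*√287/41*(-12) = 48*I*√287/41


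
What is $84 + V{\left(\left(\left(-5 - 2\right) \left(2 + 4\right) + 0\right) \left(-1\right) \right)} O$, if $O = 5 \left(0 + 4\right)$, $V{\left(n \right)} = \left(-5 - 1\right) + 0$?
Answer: $-36$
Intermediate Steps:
$V{\left(n \right)} = -6$ ($V{\left(n \right)} = -6 + 0 = -6$)
$O = 20$ ($O = 5 \cdot 4 = 20$)
$84 + V{\left(\left(\left(-5 - 2\right) \left(2 + 4\right) + 0\right) \left(-1\right) \right)} O = 84 - 120 = -36$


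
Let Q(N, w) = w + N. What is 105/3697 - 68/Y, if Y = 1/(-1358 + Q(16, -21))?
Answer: 342652853/3697 ≈ 92684.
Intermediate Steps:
Q(N, w) = N + w
Y = -1/1363 (Y = 1/(-1358 + (16 - 21)) = 1/(-1358 - 5) = 1/(-1363) = -1/1363 ≈ -0.00073368)
105/3697 - 68/Y = 105/3697 - 68/(-1/1363) = 105*(1/3697) - 68*(-1363) = 105/3697 + 92684 = 342652853/3697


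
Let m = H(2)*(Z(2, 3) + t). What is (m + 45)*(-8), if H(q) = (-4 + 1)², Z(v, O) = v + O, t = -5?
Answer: -360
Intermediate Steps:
Z(v, O) = O + v
H(q) = 9 (H(q) = (-3)² = 9)
m = 0 (m = 9*((3 + 2) - 5) = 9*(5 - 5) = 9*0 = 0)
(m + 45)*(-8) = (0 + 45)*(-8) = 45*(-8) = -360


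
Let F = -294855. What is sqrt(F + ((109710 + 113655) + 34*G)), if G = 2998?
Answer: sqrt(30442) ≈ 174.48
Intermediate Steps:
sqrt(F + ((109710 + 113655) + 34*G)) = sqrt(-294855 + ((109710 + 113655) + 34*2998)) = sqrt(-294855 + (223365 + 101932)) = sqrt(-294855 + 325297) = sqrt(30442)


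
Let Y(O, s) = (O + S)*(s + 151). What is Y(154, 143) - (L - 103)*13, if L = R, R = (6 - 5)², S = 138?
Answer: 87174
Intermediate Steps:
R = 1 (R = 1² = 1)
L = 1
Y(O, s) = (138 + O)*(151 + s) (Y(O, s) = (O + 138)*(s + 151) = (138 + O)*(151 + s))
Y(154, 143) - (L - 103)*13 = (20838 + 138*143 + 151*154 + 154*143) - (1 - 103)*13 = (20838 + 19734 + 23254 + 22022) - (-102)*13 = 85848 - 1*(-1326) = 85848 + 1326 = 87174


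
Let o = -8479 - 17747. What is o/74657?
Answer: -26226/74657 ≈ -0.35129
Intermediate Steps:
o = -26226
o/74657 = -26226/74657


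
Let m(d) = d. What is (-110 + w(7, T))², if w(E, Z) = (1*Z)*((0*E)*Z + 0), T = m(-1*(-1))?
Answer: 12100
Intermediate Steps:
T = 1 (T = -1*(-1) = 1)
w(E, Z) = 0 (w(E, Z) = Z*(0*Z + 0) = Z*(0 + 0) = Z*0 = 0)
(-110 + w(7, T))² = (-110 + 0)² = (-110)² = 12100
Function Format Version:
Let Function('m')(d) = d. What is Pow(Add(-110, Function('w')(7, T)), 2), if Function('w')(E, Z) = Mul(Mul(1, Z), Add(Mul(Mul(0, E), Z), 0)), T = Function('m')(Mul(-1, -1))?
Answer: 12100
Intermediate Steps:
T = 1 (T = Mul(-1, -1) = 1)
Function('w')(E, Z) = 0 (Function('w')(E, Z) = Mul(Z, Add(Mul(0, Z), 0)) = Mul(Z, Add(0, 0)) = Mul(Z, 0) = 0)
Pow(Add(-110, Function('w')(7, T)), 2) = Pow(Add(-110, 0), 2) = Pow(-110, 2) = 12100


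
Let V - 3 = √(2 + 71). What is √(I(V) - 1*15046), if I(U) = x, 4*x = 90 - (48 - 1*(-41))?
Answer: 9*I*√743/2 ≈ 122.66*I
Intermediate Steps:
x = ¼ (x = (90 - (48 - 1*(-41)))/4 = (90 - (48 + 41))/4 = (90 - 1*89)/4 = (90 - 89)/4 = (¼)*1 = ¼ ≈ 0.25000)
V = 3 + √73 (V = 3 + √(2 + 71) = 3 + √73 ≈ 11.544)
I(U) = ¼
√(I(V) - 1*15046) = √(¼ - 1*15046) = √(¼ - 15046) = √(-60183/4) = 9*I*√743/2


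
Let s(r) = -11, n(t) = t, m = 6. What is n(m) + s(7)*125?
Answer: -1369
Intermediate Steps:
n(m) + s(7)*125 = 6 - 11*125 = 6 - 1375 = -1369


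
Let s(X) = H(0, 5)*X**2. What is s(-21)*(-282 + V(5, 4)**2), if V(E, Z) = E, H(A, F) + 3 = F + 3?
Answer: -566685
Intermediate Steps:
H(A, F) = F (H(A, F) = -3 + (F + 3) = -3 + (3 + F) = F)
s(X) = 5*X**2
s(-21)*(-282 + V(5, 4)**2) = (5*(-21)**2)*(-282 + 5**2) = (5*441)*(-282 + 25) = 2205*(-257) = -566685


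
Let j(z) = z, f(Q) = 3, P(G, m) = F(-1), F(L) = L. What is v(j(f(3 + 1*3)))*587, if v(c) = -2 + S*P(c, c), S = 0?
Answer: -1174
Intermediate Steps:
P(G, m) = -1
v(c) = -2 (v(c) = -2 + 0*(-1) = -2 + 0 = -2)
v(j(f(3 + 1*3)))*587 = -2*587 = -1174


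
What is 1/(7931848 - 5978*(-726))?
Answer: 1/12271876 ≈ 8.1487e-8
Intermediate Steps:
1/(7931848 - 5978*(-726)) = 1/(7931848 + 4340028) = 1/12271876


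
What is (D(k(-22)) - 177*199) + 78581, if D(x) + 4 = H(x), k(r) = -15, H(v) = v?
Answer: 43339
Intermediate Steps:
D(x) = -4 + x
(D(k(-22)) - 177*199) + 78581 = ((-4 - 15) - 177*199) + 78581 = (-19 - 35223) + 78581 = -35242 + 78581 = 43339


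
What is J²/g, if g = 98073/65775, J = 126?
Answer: 116027100/10897 ≈ 10648.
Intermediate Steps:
g = 32691/21925 (g = 98073*(1/65775) = 32691/21925 ≈ 1.4910)
J²/g = 126²/(32691/21925) = 15876*(21925/32691) = 116027100/10897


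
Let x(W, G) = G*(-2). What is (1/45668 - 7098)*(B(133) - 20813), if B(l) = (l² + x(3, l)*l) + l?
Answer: 12437367483847/45668 ≈ 2.7234e+8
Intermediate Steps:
x(W, G) = -2*G
B(l) = l - l² (B(l) = (l² + (-2*l)*l) + l = (l² - 2*l²) + l = -l² + l = l - l²)
(1/45668 - 7098)*(B(133) - 20813) = (1/45668 - 7098)*(133*(1 - 1*133) - 20813) = (1/45668 - 7098)*(133*(1 - 133) - 20813) = -324151463*(133*(-132) - 20813)/45668 = -324151463*(-17556 - 20813)/45668 = -324151463/45668*(-38369) = 12437367483847/45668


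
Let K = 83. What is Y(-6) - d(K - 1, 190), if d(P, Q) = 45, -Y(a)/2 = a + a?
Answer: -21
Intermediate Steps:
Y(a) = -4*a (Y(a) = -2*(a + a) = -4*a)
Y(-6) - d(K - 1, 190) = -4*(-6) - 1*45 = 24 - 45 = -21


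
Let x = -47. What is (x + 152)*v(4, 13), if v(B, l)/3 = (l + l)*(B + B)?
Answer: 65520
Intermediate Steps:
v(B, l) = 12*B*l (v(B, l) = 3*((l + l)*(B + B)) = 3*((2*l)*(2*B)) = 3*(4*B*l) = 12*B*l)
(x + 152)*v(4, 13) = (-47 + 152)*(12*4*13) = 105*624 = 65520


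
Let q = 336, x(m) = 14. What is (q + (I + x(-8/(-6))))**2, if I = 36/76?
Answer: 44342281/361 ≈ 1.2283e+5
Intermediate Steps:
I = 9/19 (I = 36*(1/76) = 9/19 ≈ 0.47368)
(q + (I + x(-8/(-6))))**2 = (336 + (9/19 + 14))**2 = (336 + 275/19)**2 = (6659/19)**2 = 44342281/361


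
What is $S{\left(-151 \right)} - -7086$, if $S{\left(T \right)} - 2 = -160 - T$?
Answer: $7079$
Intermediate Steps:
$S{\left(T \right)} = -158 - T$ ($S{\left(T \right)} = 2 - \left(160 + T\right) = -158 - T$)
$S{\left(-151 \right)} - -7086 = \left(-158 - -151\right) - -7086 = \left(-158 + 151\right) + 7086 = -7 + 7086 = 7079$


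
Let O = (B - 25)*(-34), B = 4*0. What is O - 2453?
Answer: -1603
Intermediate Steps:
B = 0
O = 850 (O = (0 - 25)*(-34) = -25*(-34) = 850)
O - 2453 = 850 - 2453 = -1603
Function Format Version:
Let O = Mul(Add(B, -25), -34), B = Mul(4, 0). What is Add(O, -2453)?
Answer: -1603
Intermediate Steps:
B = 0
O = 850 (O = Mul(Add(0, -25), -34) = Mul(-25, -34) = 850)
Add(O, -2453) = Add(850, -2453) = -1603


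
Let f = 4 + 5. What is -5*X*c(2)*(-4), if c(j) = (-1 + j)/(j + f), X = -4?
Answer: -80/11 ≈ -7.2727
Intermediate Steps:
f = 9
c(j) = (-1 + j)/(9 + j) (c(j) = (-1 + j)/(j + 9) = (-1 + j)/(9 + j))
-5*X*c(2)*(-4) = -5*(-4*(-1 + 2)/(9 + 2))*(-4) = -5*(-4/11)*(-4) = -5*(-4*1/11)*(-4) = -(-20)*(-4)/11 = -5*16/11 = -80/11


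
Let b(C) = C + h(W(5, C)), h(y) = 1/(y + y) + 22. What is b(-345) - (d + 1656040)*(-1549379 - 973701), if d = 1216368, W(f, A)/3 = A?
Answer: 15001942414976189/2070 ≈ 7.2473e+12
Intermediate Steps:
W(f, A) = 3*A
h(y) = 22 + 1/(2*y) (h(y) = 1/(2*y) + 22 = 22 + 1/(2*y))
b(C) = 22 + C + 1/(6*C) (b(C) = C + (22 + 1/(2*((3*C)))) = C + (22 + (1/(3*C))/2) = C + (22 + 1/(6*C)) = 22 + C + 1/(6*C))
b(-345) - (d + 1656040)*(-1549379 - 973701) = (22 - 345 + (⅙)/(-345)) - (1216368 + 1656040)*(-1549379 - 973701) = (22 - 345 + (⅙)*(-1/345)) - 2872408*(-2523080) = (22 - 345 - 1/2070) - 1*(-7247315176640) = -668611/2070 + 7247315176640 = 15001942414976189/2070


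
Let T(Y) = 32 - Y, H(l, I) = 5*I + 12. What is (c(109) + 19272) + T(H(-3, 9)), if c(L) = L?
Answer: 19356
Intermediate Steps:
H(l, I) = 12 + 5*I
(c(109) + 19272) + T(H(-3, 9)) = (109 + 19272) + (32 - (12 + 5*9)) = 19381 + (32 - (12 + 45)) = 19381 + (32 - 1*57) = 19381 + (32 - 57) = 19381 - 25 = 19356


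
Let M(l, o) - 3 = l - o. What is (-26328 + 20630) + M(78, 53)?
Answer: -5670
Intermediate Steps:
M(l, o) = 3 + l - o (M(l, o) = 3 + (l - o) = 3 + l - o)
(-26328 + 20630) + M(78, 53) = (-26328 + 20630) + (3 + 78 - 1*53) = -5698 + (3 + 78 - 53) = -5698 + 28 = -5670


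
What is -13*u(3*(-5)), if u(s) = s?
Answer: 195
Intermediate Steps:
-13*u(3*(-5)) = -39*(-5) = -13*(-15) = 195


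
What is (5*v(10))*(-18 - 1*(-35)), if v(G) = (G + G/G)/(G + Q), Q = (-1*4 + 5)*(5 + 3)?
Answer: 935/18 ≈ 51.944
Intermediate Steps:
Q = 8 (Q = (-4 + 5)*8 = 1*8 = 8)
v(G) = (1 + G)/(8 + G) (v(G) = (G + G/G)/(G + 8) = (G + 1)/(8 + G) = (1 + G)/(8 + G))
(5*v(10))*(-18 - 1*(-35)) = (5*((1 + 10)/(8 + 10)))*(-18 - 1*(-35)) = (5*(11/18))*(-18 + 35) = (5*((1/18)*11))*17 = (5*(11/18))*17 = (55/18)*17 = 935/18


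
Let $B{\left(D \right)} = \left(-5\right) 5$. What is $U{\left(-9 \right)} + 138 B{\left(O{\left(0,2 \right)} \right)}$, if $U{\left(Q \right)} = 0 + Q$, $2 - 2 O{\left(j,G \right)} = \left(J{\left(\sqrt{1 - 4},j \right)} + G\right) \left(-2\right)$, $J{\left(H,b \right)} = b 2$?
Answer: $-3459$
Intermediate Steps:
$J{\left(H,b \right)} = 2 b$
$O{\left(j,G \right)} = 1 + G + 2 j$ ($O{\left(j,G \right)} = 1 - \frac{\left(2 j + G\right) \left(-2\right)}{2} = 1 - \frac{\left(G + 2 j\right) \left(-2\right)}{2} = 1 - \frac{- 4 j - 2 G}{2} = 1 + \left(G + 2 j\right) = 1 + G + 2 j$)
$B{\left(D \right)} = -25$
$U{\left(Q \right)} = Q$
$U{\left(-9 \right)} + 138 B{\left(O{\left(0,2 \right)} \right)} = -9 + 138 \left(-25\right) = -9 - 3450 = -3459$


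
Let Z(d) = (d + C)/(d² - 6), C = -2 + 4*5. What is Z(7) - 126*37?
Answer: -200441/43 ≈ -4661.4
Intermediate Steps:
C = 18 (C = -2 + 20 = 18)
Z(d) = (18 + d)/(-6 + d²) (Z(d) = (d + 18)/(d² - 6) = (18 + d)/(-6 + d²))
Z(7) - 126*37 = (18 + 7)/(-6 + 7²) - 126*37 = 25/(-6 + 49) - 4662 = 25/43 - 4662 = -200441/43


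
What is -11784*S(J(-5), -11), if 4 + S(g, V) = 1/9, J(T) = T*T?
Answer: 137480/3 ≈ 45827.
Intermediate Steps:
J(T) = T**2
S(g, V) = -35/9 (S(g, V) = -4 + 1/9 = -35/9)
-11784*S(J(-5), -11) = -11784*(-35/9) = 137480/3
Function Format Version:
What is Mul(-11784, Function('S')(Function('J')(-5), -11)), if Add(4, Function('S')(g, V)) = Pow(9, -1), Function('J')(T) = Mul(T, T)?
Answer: Rational(137480, 3) ≈ 45827.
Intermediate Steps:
Function('J')(T) = Pow(T, 2)
Function('S')(g, V) = Rational(-35, 9) (Function('S')(g, V) = Add(-4, Pow(9, -1)) = Add(-4, Rational(1, 9)) = Rational(-35, 9))
Mul(-11784, Function('S')(Function('J')(-5), -11)) = Mul(-11784, Rational(-35, 9)) = Rational(137480, 3)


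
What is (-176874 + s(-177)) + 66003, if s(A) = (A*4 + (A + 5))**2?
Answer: 663529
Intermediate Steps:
s(A) = (5 + 5*A)**2 (s(A) = (4*A + (5 + A))**2 = (5 + 5*A)**2)
(-176874 + s(-177)) + 66003 = (-176874 + 25*(1 - 177)**2) + 66003 = (-176874 + 25*(-176)**2) + 66003 = (-176874 + 25*30976) + 66003 = (-176874 + 774400) + 66003 = 597526 + 66003 = 663529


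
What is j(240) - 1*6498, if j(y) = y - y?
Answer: -6498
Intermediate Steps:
j(y) = 0
j(240) - 1*6498 = 0 - 1*6498 = 0 - 6498 = -6498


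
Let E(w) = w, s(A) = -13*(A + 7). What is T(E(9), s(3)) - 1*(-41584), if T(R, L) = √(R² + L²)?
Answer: 41584 + √16981 ≈ 41714.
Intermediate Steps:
s(A) = -91 - 13*A (s(A) = -13*(7 + A) = -91 - 13*A)
T(R, L) = √(L² + R²)
T(E(9), s(3)) - 1*(-41584) = √((-91 - 13*3)² + 9²) - 1*(-41584) = √((-91 - 39)² + 81) + 41584 = √((-130)² + 81) + 41584 = √(16900 + 81) + 41584 = √16981 + 41584 = 41584 + √16981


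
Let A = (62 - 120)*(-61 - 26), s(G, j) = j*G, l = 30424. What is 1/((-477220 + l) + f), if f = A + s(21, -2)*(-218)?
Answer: -1/432594 ≈ -2.3116e-6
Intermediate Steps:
s(G, j) = G*j
A = 5046 (A = -58*(-87) = 5046)
f = 14202 (f = 5046 + (21*(-2))*(-218) = 5046 - 42*(-218) = 5046 + 9156 = 14202)
1/((-477220 + l) + f) = 1/((-477220 + 30424) + 14202) = 1/(-446796 + 14202) = 1/(-432594) = -1/432594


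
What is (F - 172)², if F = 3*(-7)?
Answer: 37249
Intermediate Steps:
F = -21
(F - 172)² = (-21 - 172)² = (-193)² = 37249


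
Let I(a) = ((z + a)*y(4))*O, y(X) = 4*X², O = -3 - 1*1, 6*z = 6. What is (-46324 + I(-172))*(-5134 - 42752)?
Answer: 122013528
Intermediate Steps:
z = 1 (z = (⅙)*6 = 1)
O = -4 (O = -3 - 1 = -4)
I(a) = -256 - 256*a (I(a) = ((1 + a)*(4*4²))*(-4) = ((1 + a)*(4*16))*(-4) = ((1 + a)*64)*(-4) = (64 + 64*a)*(-4) = -256 - 256*a)
(-46324 + I(-172))*(-5134 - 42752) = (-46324 + (-256 - 256*(-172)))*(-5134 - 42752) = (-46324 + (-256 + 44032))*(-47886) = (-46324 + 43776)*(-47886) = -2548*(-47886) = 122013528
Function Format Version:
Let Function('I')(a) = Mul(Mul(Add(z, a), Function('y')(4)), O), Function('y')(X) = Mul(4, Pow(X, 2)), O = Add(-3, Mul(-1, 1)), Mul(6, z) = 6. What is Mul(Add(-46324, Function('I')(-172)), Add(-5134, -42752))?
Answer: 122013528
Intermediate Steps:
z = 1 (z = Mul(Rational(1, 6), 6) = 1)
O = -4 (O = Add(-3, -1) = -4)
Function('I')(a) = Add(-256, Mul(-256, a)) (Function('I')(a) = Mul(Mul(Add(1, a), Mul(4, Pow(4, 2))), -4) = Mul(Mul(Add(1, a), Mul(4, 16)), -4) = Mul(Mul(Add(1, a), 64), -4) = Mul(Add(64, Mul(64, a)), -4) = Add(-256, Mul(-256, a)))
Mul(Add(-46324, Function('I')(-172)), Add(-5134, -42752)) = Mul(Add(-46324, Add(-256, Mul(-256, -172))), Add(-5134, -42752)) = Mul(Add(-46324, Add(-256, 44032)), -47886) = Mul(Add(-46324, 43776), -47886) = Mul(-2548, -47886) = 122013528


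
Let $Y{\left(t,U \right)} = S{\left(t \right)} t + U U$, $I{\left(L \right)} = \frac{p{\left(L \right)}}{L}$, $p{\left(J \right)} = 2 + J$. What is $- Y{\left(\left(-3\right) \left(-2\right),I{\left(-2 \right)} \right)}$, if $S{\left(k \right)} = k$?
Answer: $-36$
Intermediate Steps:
$I{\left(L \right)} = \frac{2 + L}{L}$
$Y{\left(t,U \right)} = U^{2} + t^{2}$ ($Y{\left(t,U \right)} = t t + U U = t^{2} + U^{2} = U^{2} + t^{2}$)
$- Y{\left(\left(-3\right) \left(-2\right),I{\left(-2 \right)} \right)} = - (\left(\frac{2 - 2}{-2}\right)^{2} + \left(\left(-3\right) \left(-2\right)\right)^{2}) = - (\left(\left(- \frac{1}{2}\right) 0\right)^{2} + 6^{2}) = - (0^{2} + 36) = - (0 + 36) = \left(-1\right) 36 = -36$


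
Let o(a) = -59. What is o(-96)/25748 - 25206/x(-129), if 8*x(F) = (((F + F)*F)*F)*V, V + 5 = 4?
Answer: -907557001/18424316124 ≈ -0.049259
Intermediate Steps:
V = -1 (V = -5 + 4 = -1)
x(F) = -F³/4 (x(F) = ((((F + F)*F)*F)*(-1))/8 = ((((2*F)*F)*F)*(-1))/8 = (((2*F²)*F)*(-1))/8 = ((2*F³)*(-1))/8 = (-2*F³)/8 = -F³/4)
o(-96)/25748 - 25206/x(-129) = -59/25748 - 25206/((-¼*(-129)³)) = -59*1/25748 - 25206/((-¼*(-2146689))) = -59/25748 - 25206/2146689/4 = -59/25748 - 25206*4/2146689 = -59/25748 - 33608/715563 = -907557001/18424316124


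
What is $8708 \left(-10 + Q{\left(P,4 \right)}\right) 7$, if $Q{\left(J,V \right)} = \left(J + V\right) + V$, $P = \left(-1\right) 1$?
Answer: $-182868$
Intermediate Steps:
$P = -1$
$Q{\left(J,V \right)} = J + 2 V$
$8708 \left(-10 + Q{\left(P,4 \right)}\right) 7 = 8708 \left(-10 + \left(-1 + 2 \cdot 4\right)\right) 7 = 8708 \left(-10 + \left(-1 + 8\right)\right) 7 = 8708 \left(-10 + 7\right) 7 = 8708 \left(\left(-3\right) 7\right) = 8708 \left(-21\right) = -182868$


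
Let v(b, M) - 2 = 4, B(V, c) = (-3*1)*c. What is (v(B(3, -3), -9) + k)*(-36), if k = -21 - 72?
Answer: 3132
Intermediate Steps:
B(V, c) = -3*c
k = -93
v(b, M) = 6 (v(b, M) = 2 + 4 = 6)
(v(B(3, -3), -9) + k)*(-36) = (6 - 93)*(-36) = -87*(-36) = 3132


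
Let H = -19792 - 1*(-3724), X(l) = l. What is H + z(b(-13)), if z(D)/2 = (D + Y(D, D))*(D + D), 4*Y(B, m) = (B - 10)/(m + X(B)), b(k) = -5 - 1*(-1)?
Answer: -16011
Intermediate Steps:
b(k) = -4 (b(k) = -5 + 1 = -4)
Y(B, m) = (-10 + B)/(4*(B + m)) (Y(B, m) = ((B - 10)/(m + B))/4 = ((-10 + B)/(B + m))/4 = (-10 + B)/(4*(B + m)))
z(D) = 4*D*(D + (-10 + D)/(8*D)) (z(D) = 2*((D + (-10 + D)/(4*(D + D)))*(D + D)) = 2*((D + (-10 + D)/(4*((2*D))))*(2*D)) = 2*((D + (1/(2*D))*(-10 + D)/4)*(2*D)) = 2*((D + (-10 + D)/(8*D))*(2*D)) = 2*(2*D*(D + (-10 + D)/(8*D))) = 4*D*(D + (-10 + D)/(8*D)))
H = -16068 (H = -19792 + 3724 = -16068)
H + z(b(-13)) = -16068 + (-5 + (1/2)*(-4) + 4*(-4)**2) = -16068 + (-5 - 2 + 4*16) = -16068 + (-5 - 2 + 64) = -16068 + 57 = -16011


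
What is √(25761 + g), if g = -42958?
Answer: I*√17197 ≈ 131.14*I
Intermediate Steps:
√(25761 + g) = √(25761 - 42958) = √(-17197) = I*√17197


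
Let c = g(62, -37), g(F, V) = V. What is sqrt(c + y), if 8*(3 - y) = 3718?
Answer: I*sqrt(1995)/2 ≈ 22.333*I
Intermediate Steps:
y = -1847/4 (y = 3 - 1/8*3718 = 3 - 1859/4 = -1847/4 ≈ -461.75)
c = -37
sqrt(c + y) = sqrt(-37 - 1847/4) = sqrt(-1995/4) = I*sqrt(1995)/2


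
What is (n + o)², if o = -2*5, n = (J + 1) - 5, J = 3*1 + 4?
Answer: 49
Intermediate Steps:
J = 7 (J = 3 + 4 = 7)
n = 3 (n = (7 + 1) - 5 = 8 - 5 = 3)
o = -10
(n + o)² = (3 - 10)² = (-7)² = 49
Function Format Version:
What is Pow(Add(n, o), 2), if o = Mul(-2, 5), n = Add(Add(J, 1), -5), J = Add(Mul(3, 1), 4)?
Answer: 49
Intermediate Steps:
J = 7 (J = Add(3, 4) = 7)
n = 3 (n = Add(Add(7, 1), -5) = Add(8, -5) = 3)
o = -10
Pow(Add(n, o), 2) = Pow(Add(3, -10), 2) = Pow(-7, 2) = 49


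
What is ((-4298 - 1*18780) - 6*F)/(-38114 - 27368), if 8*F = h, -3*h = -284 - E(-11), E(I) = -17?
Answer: 92579/261928 ≈ 0.35345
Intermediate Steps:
h = 89 (h = -(-284 - 1*(-17))/3 = -(-284 + 17)/3 = -⅓*(-267) = 89)
F = 89/8 (F = (⅛)*89 = 89/8 ≈ 11.125)
((-4298 - 1*18780) - 6*F)/(-38114 - 27368) = ((-4298 - 1*18780) - 6*89/8)/(-38114 - 27368) = ((-4298 - 18780) - 267/4)/(-65482) = (-23078 - 267/4)*(-1/65482) = -92579/4*(-1/65482) = 92579/261928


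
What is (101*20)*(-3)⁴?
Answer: 163620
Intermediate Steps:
(101*20)*(-3)⁴ = 2020*81 = 163620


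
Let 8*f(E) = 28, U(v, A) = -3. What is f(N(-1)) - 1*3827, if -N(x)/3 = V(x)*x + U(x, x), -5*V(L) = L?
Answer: -7647/2 ≈ -3823.5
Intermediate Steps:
V(L) = -L/5
N(x) = 9 + 3*x**2/5 (N(x) = -3*((-x/5)*x - 3) = -3*(-x**2/5 - 3) = -3*(-3 - x**2/5) = 9 + 3*x**2/5)
f(E) = 7/2 (f(E) = (1/8)*28 = 7/2)
f(N(-1)) - 1*3827 = 7/2 - 1*3827 = 7/2 - 3827 = -7647/2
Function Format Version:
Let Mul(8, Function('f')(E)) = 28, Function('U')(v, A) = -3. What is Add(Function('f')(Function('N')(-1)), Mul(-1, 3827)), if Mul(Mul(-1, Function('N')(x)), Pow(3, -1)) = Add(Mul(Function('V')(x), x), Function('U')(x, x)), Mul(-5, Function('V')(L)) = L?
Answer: Rational(-7647, 2) ≈ -3823.5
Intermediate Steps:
Function('V')(L) = Mul(Rational(-1, 5), L)
Function('N')(x) = Add(9, Mul(Rational(3, 5), Pow(x, 2))) (Function('N')(x) = Mul(-3, Add(Mul(Mul(Rational(-1, 5), x), x), -3)) = Mul(-3, Add(Mul(Rational(-1, 5), Pow(x, 2)), -3)) = Mul(-3, Add(-3, Mul(Rational(-1, 5), Pow(x, 2)))) = Add(9, Mul(Rational(3, 5), Pow(x, 2))))
Function('f')(E) = Rational(7, 2) (Function('f')(E) = Mul(Rational(1, 8), 28) = Rational(7, 2))
Add(Function('f')(Function('N')(-1)), Mul(-1, 3827)) = Add(Rational(7, 2), Mul(-1, 3827)) = Add(Rational(7, 2), -3827) = Rational(-7647, 2)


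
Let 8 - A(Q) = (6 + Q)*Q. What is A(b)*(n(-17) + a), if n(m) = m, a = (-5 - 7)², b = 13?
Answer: -30353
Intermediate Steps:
a = 144 (a = (-12)² = 144)
A(Q) = 8 - Q*(6 + Q) (A(Q) = 8 - (6 + Q)*Q = 8 - Q*(6 + Q))
A(b)*(n(-17) + a) = (8 - 1*13² - 6*13)*(-17 + 144) = (8 - 1*169 - 78)*127 = (8 - 169 - 78)*127 = -239*127 = -30353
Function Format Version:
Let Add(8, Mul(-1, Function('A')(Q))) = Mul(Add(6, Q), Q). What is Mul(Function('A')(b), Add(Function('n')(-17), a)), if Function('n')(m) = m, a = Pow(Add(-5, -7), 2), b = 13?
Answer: -30353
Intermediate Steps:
a = 144 (a = Pow(-12, 2) = 144)
Function('A')(Q) = Add(8, Mul(-1, Q, Add(6, Q))) (Function('A')(Q) = Add(8, Mul(-1, Mul(Add(6, Q), Q))) = Add(8, Mul(-1, Mul(Q, Add(6, Q)))) = Add(8, Mul(-1, Q, Add(6, Q))))
Mul(Function('A')(b), Add(Function('n')(-17), a)) = Mul(Add(8, Mul(-1, Pow(13, 2)), Mul(-6, 13)), Add(-17, 144)) = Mul(Add(8, Mul(-1, 169), -78), 127) = Mul(Add(8, -169, -78), 127) = Mul(-239, 127) = -30353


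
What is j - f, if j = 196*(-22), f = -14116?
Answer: 9804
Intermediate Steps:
j = -4312
j - f = -4312 - 1*(-14116) = -4312 + 14116 = 9804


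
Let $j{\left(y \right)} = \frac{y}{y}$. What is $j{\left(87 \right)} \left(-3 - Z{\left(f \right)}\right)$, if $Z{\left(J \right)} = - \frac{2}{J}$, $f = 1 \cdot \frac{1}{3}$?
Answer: $3$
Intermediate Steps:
$j{\left(y \right)} = 1$
$f = \frac{1}{3}$ ($f = 1 \cdot \frac{1}{3} = \frac{1}{3} \approx 0.33333$)
$j{\left(87 \right)} \left(-3 - Z{\left(f \right)}\right) = 1 \left(-3 - - 2 \frac{1}{\frac{1}{3}}\right) = 1 \left(-3 - \left(-2\right) 3\right) = 1 \left(-3 - -6\right) = 1 \left(-3 + 6\right) = 1 \cdot 3 = 3$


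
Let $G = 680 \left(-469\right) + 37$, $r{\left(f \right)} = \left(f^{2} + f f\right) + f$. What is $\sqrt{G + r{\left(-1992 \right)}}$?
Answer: $\sqrt{7615253} \approx 2759.6$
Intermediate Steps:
$r{\left(f \right)} = f + 2 f^{2}$ ($r{\left(f \right)} = \left(f^{2} + f^{2}\right) + f = 2 f^{2} + f = f + 2 f^{2}$)
$G = -318883$ ($G = -318920 + 37 = -318883$)
$\sqrt{G + r{\left(-1992 \right)}} = \sqrt{-318883 - 1992 \left(1 + 2 \left(-1992\right)\right)} = \sqrt{-318883 - 1992 \left(1 - 3984\right)} = \sqrt{-318883 - -7934136} = \sqrt{-318883 + 7934136} = \sqrt{7615253}$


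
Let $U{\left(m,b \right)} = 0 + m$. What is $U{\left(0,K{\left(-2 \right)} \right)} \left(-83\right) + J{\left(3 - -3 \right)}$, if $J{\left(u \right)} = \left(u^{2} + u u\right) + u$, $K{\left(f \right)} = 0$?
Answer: $78$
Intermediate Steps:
$J{\left(u \right)} = u + 2 u^{2}$ ($J{\left(u \right)} = \left(u^{2} + u^{2}\right) + u = 2 u^{2} + u = u + 2 u^{2}$)
$U{\left(m,b \right)} = m$
$U{\left(0,K{\left(-2 \right)} \right)} \left(-83\right) + J{\left(3 - -3 \right)} = 0 \left(-83\right) + \left(3 - -3\right) \left(1 + 2 \left(3 - -3\right)\right) = 0 + \left(3 + 3\right) \left(1 + 2 \left(3 + 3\right)\right) = 0 + 6 \left(1 + 2 \cdot 6\right) = 0 + 6 \left(1 + 12\right) = 0 + 6 \cdot 13 = 0 + 78 = 78$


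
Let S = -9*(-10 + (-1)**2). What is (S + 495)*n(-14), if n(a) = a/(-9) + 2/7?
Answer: 7424/7 ≈ 1060.6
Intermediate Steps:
n(a) = 2/7 - a/9 (n(a) = a*(-1/9) + 2*(1/7) = -a/9 + 2/7 = 2/7 - a/9)
S = 81 (S = -9*(-10 + 1) = -9*(-9) = 81)
(S + 495)*n(-14) = (81 + 495)*(2/7 - 1/9*(-14)) = 576*(2/7 + 14/9) = 576*(116/63) = 7424/7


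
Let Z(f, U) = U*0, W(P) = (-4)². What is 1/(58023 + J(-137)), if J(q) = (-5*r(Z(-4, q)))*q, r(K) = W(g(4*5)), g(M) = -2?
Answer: 1/68983 ≈ 1.4496e-5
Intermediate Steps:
W(P) = 16
Z(f, U) = 0
r(K) = 16
J(q) = -80*q (J(q) = (-5*16)*q = -80*q)
1/(58023 + J(-137)) = 1/(58023 - 80*(-137)) = 1/(58023 + 10960) = 1/68983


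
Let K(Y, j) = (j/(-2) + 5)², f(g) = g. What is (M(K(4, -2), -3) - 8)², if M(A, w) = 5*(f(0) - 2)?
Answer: 324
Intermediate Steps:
K(Y, j) = (5 - j/2)² (K(Y, j) = (j*(-½) + 5)² = (-j/2 + 5)² = (5 - j/2)²)
M(A, w) = -10 (M(A, w) = 5*(0 - 2) = 5*(-2) = -10)
(M(K(4, -2), -3) - 8)² = (-10 - 8)² = (-18)² = 324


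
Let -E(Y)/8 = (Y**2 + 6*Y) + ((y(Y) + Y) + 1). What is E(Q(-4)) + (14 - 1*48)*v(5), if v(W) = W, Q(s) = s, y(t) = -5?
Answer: -42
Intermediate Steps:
E(Y) = 32 - 56*Y - 8*Y**2 (E(Y) = -8*((Y**2 + 6*Y) + ((-5 + Y) + 1)) = -8*((Y**2 + 6*Y) + (-4 + Y)) = -8*(-4 + Y**2 + 7*Y) = 32 - 56*Y - 8*Y**2)
E(Q(-4)) + (14 - 1*48)*v(5) = (32 - 56*(-4) - 8*(-4)**2) + (14 - 1*48)*5 = (32 + 224 - 8*16) + (14 - 48)*5 = (32 + 224 - 128) - 34*5 = 128 - 170 = -42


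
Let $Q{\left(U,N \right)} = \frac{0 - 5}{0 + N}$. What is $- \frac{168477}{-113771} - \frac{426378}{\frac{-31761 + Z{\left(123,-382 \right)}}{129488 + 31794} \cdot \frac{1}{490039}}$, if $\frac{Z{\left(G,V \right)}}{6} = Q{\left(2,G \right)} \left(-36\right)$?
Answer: $\frac{52396890052119112502747}{49370584137} \approx 1.0613 \cdot 10^{12}$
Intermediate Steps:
$Q{\left(U,N \right)} = - \frac{5}{N}$
$Z{\left(G,V \right)} = \frac{1080}{G}$ ($Z{\left(G,V \right)} = 6 - \frac{5}{G} \left(-36\right) = 6 \frac{180}{G} = \frac{1080}{G}$)
$- \frac{168477}{-113771} - \frac{426378}{\frac{-31761 + Z{\left(123,-382 \right)}}{129488 + 31794} \cdot \frac{1}{490039}} = - \frac{168477}{-113771} - \frac{426378}{\frac{-31761 + \frac{1080}{123}}{129488 + 31794} \cdot \frac{1}{490039}} = \left(-168477\right) \left(- \frac{1}{113771}\right) - \frac{426378}{\frac{-31761 + 1080 \cdot \frac{1}{123}}{161282} \cdot \frac{1}{490039}} = \frac{168477}{113771} - \frac{426378}{\left(-31761 + \frac{360}{41}\right) \frac{1}{161282} \cdot \frac{1}{490039}} = \frac{168477}{113771} - \frac{426378}{\left(- \frac{1301841}{41}\right) \frac{1}{161282} \cdot \frac{1}{490039}} = \frac{168477}{113771} - \frac{426378}{\left(- \frac{1301841}{6612562}\right) \frac{1}{490039}} = \frac{168477}{113771} - \frac{426378}{- \frac{1301841}{3240413269918}} = \frac{168477}{113771} - - \frac{460546976400365668}{433947} = \frac{168477}{113771} + \frac{460546976400365668}{433947} = \frac{52396890052119112502747}{49370584137}$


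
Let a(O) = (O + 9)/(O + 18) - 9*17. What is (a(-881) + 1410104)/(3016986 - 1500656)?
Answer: 243357717/261718558 ≈ 0.92984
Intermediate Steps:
a(O) = -153 + (9 + O)/(18 + O) (a(O) = (9 + O)/(18 + O) - 153 = -153 + (9 + O)/(18 + O))
(a(-881) + 1410104)/(3016986 - 1500656) = ((-2745 - 152*(-881))/(18 - 881) + 1410104)/(3016986 - 1500656) = ((-2745 + 133912)/(-863) + 1410104)/1516330 = (-1/863*131167 + 1410104)*(1/1516330) = (-131167/863 + 1410104)*(1/1516330) = (1216788585/863)*(1/1516330) = 243357717/261718558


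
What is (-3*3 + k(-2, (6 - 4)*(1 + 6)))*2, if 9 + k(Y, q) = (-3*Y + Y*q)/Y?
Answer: -14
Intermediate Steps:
k(Y, q) = -9 + (-3*Y + Y*q)/Y
(-3*3 + k(-2, (6 - 4)*(1 + 6)))*2 = (-3*3 + (-12 + (6 - 4)*(1 + 6)))*2 = (-9 + (-12 + 2*7))*2 = (-9 + (-12 + 14))*2 = (-9 + 2)*2 = -7*2 = -14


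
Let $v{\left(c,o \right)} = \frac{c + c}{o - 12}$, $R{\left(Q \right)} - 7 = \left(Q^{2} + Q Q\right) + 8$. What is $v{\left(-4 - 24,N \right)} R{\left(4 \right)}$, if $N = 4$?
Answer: $329$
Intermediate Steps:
$R{\left(Q \right)} = 15 + 2 Q^{2}$ ($R{\left(Q \right)} = 7 + \left(\left(Q^{2} + Q Q\right) + 8\right) = 7 + \left(\left(Q^{2} + Q^{2}\right) + 8\right) = 7 + \left(2 Q^{2} + 8\right) = 7 + \left(8 + 2 Q^{2}\right) = 15 + 2 Q^{2}$)
$v{\left(c,o \right)} = \frac{2 c}{-12 + o}$
$v{\left(-4 - 24,N \right)} R{\left(4 \right)} = \frac{2 \left(-4 - 24\right)}{-12 + 4} \left(15 + 2 \cdot 4^{2}\right) = \frac{2 \left(-4 - 24\right)}{-8} \left(15 + 2 \cdot 16\right) = 2 \left(-28\right) \left(- \frac{1}{8}\right) \left(15 + 32\right) = 7 \cdot 47 = 329$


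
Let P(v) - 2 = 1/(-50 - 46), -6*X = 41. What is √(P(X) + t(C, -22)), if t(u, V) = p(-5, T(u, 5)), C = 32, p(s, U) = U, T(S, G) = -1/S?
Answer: √282/12 ≈ 1.3994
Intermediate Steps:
X = -41/6 (X = -⅙*41 = -41/6 ≈ -6.8333)
t(u, V) = -1/u
P(v) = 191/96 (P(v) = 2 + 1/(-50 - 46) = 2 + 1/(-96) = 2 - 1/96 = 191/96)
√(P(X) + t(C, -22)) = √(191/96 - 1/32) = √(47/24) = √282/12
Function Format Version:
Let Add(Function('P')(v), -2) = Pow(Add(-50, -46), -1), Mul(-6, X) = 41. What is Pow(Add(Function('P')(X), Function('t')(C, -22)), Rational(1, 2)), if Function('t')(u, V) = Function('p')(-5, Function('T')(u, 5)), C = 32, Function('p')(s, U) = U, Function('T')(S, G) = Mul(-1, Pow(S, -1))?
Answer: Mul(Rational(1, 12), Pow(282, Rational(1, 2))) ≈ 1.3994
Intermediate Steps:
X = Rational(-41, 6) (X = Mul(Rational(-1, 6), 41) = Rational(-41, 6) ≈ -6.8333)
Function('t')(u, V) = Mul(-1, Pow(u, -1))
Function('P')(v) = Rational(191, 96) (Function('P')(v) = Add(2, Pow(Add(-50, -46), -1)) = Add(2, Pow(-96, -1)) = Add(2, Rational(-1, 96)) = Rational(191, 96))
Pow(Add(Function('P')(X), Function('t')(C, -22)), Rational(1, 2)) = Pow(Add(Rational(191, 96), Mul(-1, Pow(32, -1))), Rational(1, 2)) = Pow(Add(Rational(191, 96), Mul(-1, Rational(1, 32))), Rational(1, 2)) = Pow(Add(Rational(191, 96), Rational(-1, 32)), Rational(1, 2)) = Pow(Rational(47, 24), Rational(1, 2)) = Mul(Rational(1, 12), Pow(282, Rational(1, 2)))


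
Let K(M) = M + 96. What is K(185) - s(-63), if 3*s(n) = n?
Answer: 302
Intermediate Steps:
K(M) = 96 + M
s(n) = n/3
K(185) - s(-63) = (96 + 185) - (-63)/3 = 281 - 1*(-21) = 281 + 21 = 302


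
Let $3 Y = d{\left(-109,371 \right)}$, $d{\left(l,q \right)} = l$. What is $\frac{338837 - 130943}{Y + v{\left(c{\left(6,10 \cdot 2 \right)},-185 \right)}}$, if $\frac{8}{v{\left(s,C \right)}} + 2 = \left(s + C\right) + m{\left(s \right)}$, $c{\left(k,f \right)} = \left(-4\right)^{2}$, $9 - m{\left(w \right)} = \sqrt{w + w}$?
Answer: $- \frac{446087926818}{78068233} - \frac{14968368 \sqrt{2}}{78068233} \approx -5714.4$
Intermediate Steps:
$m{\left(w \right)} = 9 - \sqrt{2} \sqrt{w}$ ($m{\left(w \right)} = 9 - \sqrt{w + w} = 9 - \sqrt{2 w} = 9 - \sqrt{2} \sqrt{w}$)
$c{\left(k,f \right)} = 16$
$Y = - \frac{109}{3}$ ($Y = \frac{1}{3} \left(-109\right) = - \frac{109}{3} \approx -36.333$)
$v{\left(s,C \right)} = \frac{8}{7 + C + s - \sqrt{2} \sqrt{s}}$ ($v{\left(s,C \right)} = \frac{8}{-2 - \left(-9 - C - s + \sqrt{2} \sqrt{s}\right)} = \frac{8}{-2 + \left(9 + C + s - \sqrt{2} \sqrt{s}\right)} = \frac{8}{7 + C + s - \sqrt{2} \sqrt{s}}$)
$\frac{338837 - 130943}{Y + v{\left(c{\left(6,10 \cdot 2 \right)},-185 \right)}} = \frac{338837 - 130943}{- \frac{109}{3} + \frac{8}{7 - 185 + 16 - \sqrt{2} \sqrt{16}}} = \frac{207894}{- \frac{109}{3} + \frac{8}{7 - 185 + 16 - \sqrt{2} \cdot 4}} = \frac{207894}{- \frac{109}{3} + \frac{8}{7 - 185 + 16 - 4 \sqrt{2}}} = \frac{207894}{- \frac{109}{3} + \frac{8}{-162 - 4 \sqrt{2}}}$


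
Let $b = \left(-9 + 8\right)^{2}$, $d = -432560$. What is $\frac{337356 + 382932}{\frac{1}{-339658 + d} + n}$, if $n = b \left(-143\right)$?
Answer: $- \frac{556219358784}{110427175} \approx -5037.0$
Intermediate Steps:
$b = 1$ ($b = \left(-1\right)^{2} = 1$)
$n = -143$ ($n = 1 \left(-143\right) = -143$)
$\frac{337356 + 382932}{\frac{1}{-339658 + d} + n} = \frac{337356 + 382932}{\frac{1}{-339658 - 432560} - 143} = \frac{720288}{\frac{1}{-772218} - 143} = \frac{720288}{- \frac{1}{772218} - 143} = \frac{720288}{- \frac{110427175}{772218}} = 720288 \left(- \frac{772218}{110427175}\right) = - \frac{556219358784}{110427175}$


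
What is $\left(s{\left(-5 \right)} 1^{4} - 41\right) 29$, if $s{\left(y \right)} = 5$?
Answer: $-1044$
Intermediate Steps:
$\left(s{\left(-5 \right)} 1^{4} - 41\right) 29 = \left(5 \cdot 1^{4} - 41\right) 29 = \left(5 \cdot 1 - 41\right) 29 = \left(5 - 41\right) 29 = \left(-36\right) 29 = -1044$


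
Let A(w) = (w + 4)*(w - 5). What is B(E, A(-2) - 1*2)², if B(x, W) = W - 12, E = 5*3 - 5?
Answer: 784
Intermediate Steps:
A(w) = (-5 + w)*(4 + w) (A(w) = (4 + w)*(-5 + w) = (-5 + w)*(4 + w))
E = 10 (E = 15 - 5 = 10)
B(x, W) = -12 + W
B(E, A(-2) - 1*2)² = (-12 + ((-20 + (-2)² - 1*(-2)) - 1*2))² = (-12 + ((-20 + 4 + 2) - 2))² = (-12 + (-14 - 2))² = (-12 - 16)² = (-28)² = 784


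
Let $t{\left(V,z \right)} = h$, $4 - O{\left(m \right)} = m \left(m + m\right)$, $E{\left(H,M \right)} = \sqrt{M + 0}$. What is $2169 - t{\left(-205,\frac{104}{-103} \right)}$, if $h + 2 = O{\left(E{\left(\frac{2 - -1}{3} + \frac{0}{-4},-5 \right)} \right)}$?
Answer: $2157$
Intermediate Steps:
$E{\left(H,M \right)} = \sqrt{M}$
$O{\left(m \right)} = 4 - 2 m^{2}$ ($O{\left(m \right)} = 4 - m \left(m + m\right) = 4 - m 2 m = 4 - 2 m^{2}$)
$h = 12$ ($h = -2 - \left(-4 + 2 \left(\sqrt{-5}\right)^{2}\right) = -2 - \left(-4 + 2 \left(i \sqrt{5}\right)^{2}\right) = -2 + \left(4 - -10\right) = -2 + \left(4 + 10\right) = -2 + 14 = 12$)
$t{\left(V,z \right)} = 12$
$2169 - t{\left(-205,\frac{104}{-103} \right)} = 2169 - 12 = 2157$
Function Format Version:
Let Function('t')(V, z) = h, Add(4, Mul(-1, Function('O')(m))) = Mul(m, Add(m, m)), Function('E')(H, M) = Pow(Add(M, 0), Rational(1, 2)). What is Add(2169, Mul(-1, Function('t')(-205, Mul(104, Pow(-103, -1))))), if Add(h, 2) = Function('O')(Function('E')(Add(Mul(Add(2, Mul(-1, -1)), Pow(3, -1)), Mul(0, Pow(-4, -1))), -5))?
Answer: 2157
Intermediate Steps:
Function('E')(H, M) = Pow(M, Rational(1, 2))
Function('O')(m) = Add(4, Mul(-2, Pow(m, 2))) (Function('O')(m) = Add(4, Mul(-1, Mul(m, Add(m, m)))) = Add(4, Mul(-1, Mul(m, Mul(2, m)))) = Add(4, Mul(-1, Mul(2, Pow(m, 2)))) = Add(4, Mul(-2, Pow(m, 2))))
h = 12 (h = Add(-2, Add(4, Mul(-2, Pow(Pow(-5, Rational(1, 2)), 2)))) = Add(-2, Add(4, Mul(-2, Pow(Mul(I, Pow(5, Rational(1, 2))), 2)))) = Add(-2, Add(4, Mul(-2, -5))) = Add(-2, Add(4, 10)) = Add(-2, 14) = 12)
Function('t')(V, z) = 12
Add(2169, Mul(-1, Function('t')(-205, Mul(104, Pow(-103, -1))))) = Add(2169, Mul(-1, 12)) = Add(2169, -12) = 2157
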